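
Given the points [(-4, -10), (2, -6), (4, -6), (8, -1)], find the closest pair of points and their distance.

Computing all pairwise distances among 4 points:

d((-4, -10), (2, -6)) = 7.2111
d((-4, -10), (4, -6)) = 8.9443
d((-4, -10), (8, -1)) = 15.0
d((2, -6), (4, -6)) = 2.0 <-- minimum
d((2, -6), (8, -1)) = 7.8102
d((4, -6), (8, -1)) = 6.4031

Closest pair: (2, -6) and (4, -6) with distance 2.0

The closest pair is (2, -6) and (4, -6) with Euclidean distance 2.0. For 4 points, brute-force pairwise comparison is shown above. For large n, the divide-and-conquer algorithm (sort by x, recurse on halves, check the dividing strip) achieves O(n log n).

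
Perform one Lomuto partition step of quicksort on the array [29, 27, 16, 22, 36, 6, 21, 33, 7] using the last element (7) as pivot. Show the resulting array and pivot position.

Lomuto partition with pivot = 7:

Initial array: [29, 27, 16, 22, 36, 6, 21, 33, 7]

arr[0]=29 > 7: no swap
arr[1]=27 > 7: no swap
arr[2]=16 > 7: no swap
arr[3]=22 > 7: no swap
arr[4]=36 > 7: no swap
arr[5]=6 <= 7: swap with position 0, array becomes [6, 27, 16, 22, 36, 29, 21, 33, 7]
arr[6]=21 > 7: no swap
arr[7]=33 > 7: no swap

Place pivot at position 1: [6, 7, 16, 22, 36, 29, 21, 33, 27]
Pivot position: 1

After partitioning with pivot 7, the array becomes [6, 7, 16, 22, 36, 29, 21, 33, 27]. The pivot is placed at index 1. All elements to the left of the pivot are <= 7, and all elements to the right are > 7.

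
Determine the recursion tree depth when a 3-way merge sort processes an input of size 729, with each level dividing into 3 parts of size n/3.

For divide and conquer with division factor 3:

Problem sizes at each level:
Level 0: 729
Level 1: 243
Level 2: 81
Level 3: 27
Level 4: 9
Level 5: 3
Level 6: 1

The root is level 0 and the size-1 base case is level 6 (the tree spans levels 0 through 6, i.e. 7 levels counting the root), so the depth is the number of divisions: log_3(729) = 6

The recursion tree depth is log_3(729) = 6. At each level, the problem size is divided by 3, so it takes 6 divisions to reduce to a base case of size 1. The algorithm makes 3 recursive calls at each level.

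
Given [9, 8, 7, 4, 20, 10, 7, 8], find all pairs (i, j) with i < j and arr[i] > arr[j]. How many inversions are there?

Finding inversions in [9, 8, 7, 4, 20, 10, 7, 8]:

(0, 1): arr[0]=9 > arr[1]=8
(0, 2): arr[0]=9 > arr[2]=7
(0, 3): arr[0]=9 > arr[3]=4
(0, 6): arr[0]=9 > arr[6]=7
(0, 7): arr[0]=9 > arr[7]=8
(1, 2): arr[1]=8 > arr[2]=7
(1, 3): arr[1]=8 > arr[3]=4
(1, 6): arr[1]=8 > arr[6]=7
(2, 3): arr[2]=7 > arr[3]=4
(4, 5): arr[4]=20 > arr[5]=10
(4, 6): arr[4]=20 > arr[6]=7
(4, 7): arr[4]=20 > arr[7]=8
(5, 6): arr[5]=10 > arr[6]=7
(5, 7): arr[5]=10 > arr[7]=8

Total inversions: 14

The array has 14 inversion(s): (0,1), (0,2), (0,3), (0,6), (0,7), (1,2), (1,3), (1,6), (2,3), (4,5), (4,6), (4,7), (5,6), (5,7). Each pair (i,j) satisfies i < j and arr[i] > arr[j].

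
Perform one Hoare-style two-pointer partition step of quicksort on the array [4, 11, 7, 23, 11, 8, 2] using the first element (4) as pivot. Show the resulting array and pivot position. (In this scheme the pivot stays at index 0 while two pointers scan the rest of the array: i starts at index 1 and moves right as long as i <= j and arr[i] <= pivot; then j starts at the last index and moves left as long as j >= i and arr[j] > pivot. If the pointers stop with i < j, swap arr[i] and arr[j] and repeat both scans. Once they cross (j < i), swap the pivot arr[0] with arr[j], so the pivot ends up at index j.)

Hoare-style two-pointer partition with pivot = 4:

Initial array: [4, 11, 7, 23, 11, 8, 2]

Pointers start at i = 1, j = 6.
i stops at index 1 (arr[1]=11 > 4), j stops at index 6 (arr[6]=2 <= 4): swap arr[1] and arr[6], array becomes [4, 2, 7, 23, 11, 8, 11]
i ends at 2, j ends at 1: the pointers have crossed (j < i), so scanning stops.

Swap pivot arr[0] with arr[1] to place pivot at position 1: [2, 4, 7, 23, 11, 8, 11]
Pivot position: 1

After partitioning with pivot 4, the array becomes [2, 4, 7, 23, 11, 8, 11]. The pivot is placed at index 1. All elements to the left of the pivot are <= 4, and all elements to the right are > 4.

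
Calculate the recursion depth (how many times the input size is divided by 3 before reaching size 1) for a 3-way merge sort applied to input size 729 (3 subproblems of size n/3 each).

For divide and conquer with division factor 3:

Problem sizes at each level:
Level 0: 729
Level 1: 243
Level 2: 81
Level 3: 27
Level 4: 9
Level 5: 3
Level 6: 1

The root is level 0 and the size-1 base case is level 6 (the tree spans levels 0 through 6, i.e. 7 levels counting the root), so the depth is the number of divisions: log_3(729) = 6

The recursion tree depth is log_3(729) = 6. At each level, the problem size is divided by 3, so it takes 6 divisions to reduce to a base case of size 1. The algorithm makes 3 recursive calls at each level.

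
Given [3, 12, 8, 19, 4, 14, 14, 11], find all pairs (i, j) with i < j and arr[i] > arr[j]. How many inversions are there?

Finding inversions in [3, 12, 8, 19, 4, 14, 14, 11]:

(1, 2): arr[1]=12 > arr[2]=8
(1, 4): arr[1]=12 > arr[4]=4
(1, 7): arr[1]=12 > arr[7]=11
(2, 4): arr[2]=8 > arr[4]=4
(3, 4): arr[3]=19 > arr[4]=4
(3, 5): arr[3]=19 > arr[5]=14
(3, 6): arr[3]=19 > arr[6]=14
(3, 7): arr[3]=19 > arr[7]=11
(5, 7): arr[5]=14 > arr[7]=11
(6, 7): arr[6]=14 > arr[7]=11

Total inversions: 10

The array has 10 inversion(s): (1,2), (1,4), (1,7), (2,4), (3,4), (3,5), (3,6), (3,7), (5,7), (6,7). Each pair (i,j) satisfies i < j and arr[i] > arr[j].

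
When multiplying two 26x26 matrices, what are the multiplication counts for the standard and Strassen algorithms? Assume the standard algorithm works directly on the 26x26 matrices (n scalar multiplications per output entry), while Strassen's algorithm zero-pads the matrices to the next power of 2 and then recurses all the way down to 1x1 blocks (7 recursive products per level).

Matrix multiplication for 26x26 matrices:

Strassen's algorithm requires power-of-2 dimensions. Pad 26x26 to 32x32 (next power of 2).

Standard algorithm: 26^3 = 17576 multiplications
Strassen's algorithm: 7^(log2(32)) = 7^5 = 16807 multiplications
Savings: 17576 - 16807 = 769 multiplications

Standard: 17576 multiplications (26^3). Strassen: 16807 multiplications (7^5, after padding to 32x32). Strassen reduces 8 recursive multiplications to 7 at each level.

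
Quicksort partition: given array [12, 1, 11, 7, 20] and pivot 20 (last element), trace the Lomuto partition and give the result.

Lomuto partition with pivot = 20:

Initial array: [12, 1, 11, 7, 20]

arr[0]=12 <= 20: swap with position 0, array becomes [12, 1, 11, 7, 20]
arr[1]=1 <= 20: swap with position 1, array becomes [12, 1, 11, 7, 20]
arr[2]=11 <= 20: swap with position 2, array becomes [12, 1, 11, 7, 20]
arr[3]=7 <= 20: swap with position 3, array becomes [12, 1, 11, 7, 20]

Place pivot at position 4: [12, 1, 11, 7, 20]
Pivot position: 4

After partitioning with pivot 20, the array becomes [12, 1, 11, 7, 20]. The pivot is placed at index 4. All elements to the left of the pivot are <= 20, and all elements to the right are > 20.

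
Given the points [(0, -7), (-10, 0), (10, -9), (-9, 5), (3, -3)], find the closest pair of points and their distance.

Computing all pairwise distances among 5 points:

d((0, -7), (-10, 0)) = 12.2066
d((0, -7), (10, -9)) = 10.198
d((0, -7), (-9, 5)) = 15.0
d((0, -7), (3, -3)) = 5.0 <-- minimum
d((-10, 0), (10, -9)) = 21.9317
d((-10, 0), (-9, 5)) = 5.099
d((-10, 0), (3, -3)) = 13.3417
d((10, -9), (-9, 5)) = 23.6008
d((10, -9), (3, -3)) = 9.2195
d((-9, 5), (3, -3)) = 14.4222

Closest pair: (0, -7) and (3, -3) with distance 5.0

The closest pair is (0, -7) and (3, -3) with Euclidean distance 5.0. For 5 points, brute-force pairwise comparison is shown above. For large n, the divide-and-conquer algorithm (sort by x, recurse on halves, check the dividing strip) achieves O(n log n).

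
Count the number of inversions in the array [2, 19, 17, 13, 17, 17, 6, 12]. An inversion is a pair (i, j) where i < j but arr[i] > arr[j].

Finding inversions in [2, 19, 17, 13, 17, 17, 6, 12]:

(1, 2): arr[1]=19 > arr[2]=17
(1, 3): arr[1]=19 > arr[3]=13
(1, 4): arr[1]=19 > arr[4]=17
(1, 5): arr[1]=19 > arr[5]=17
(1, 6): arr[1]=19 > arr[6]=6
(1, 7): arr[1]=19 > arr[7]=12
(2, 3): arr[2]=17 > arr[3]=13
(2, 6): arr[2]=17 > arr[6]=6
(2, 7): arr[2]=17 > arr[7]=12
(3, 6): arr[3]=13 > arr[6]=6
(3, 7): arr[3]=13 > arr[7]=12
(4, 6): arr[4]=17 > arr[6]=6
(4, 7): arr[4]=17 > arr[7]=12
(5, 6): arr[5]=17 > arr[6]=6
(5, 7): arr[5]=17 > arr[7]=12

Total inversions: 15

The array has 15 inversion(s): (1,2), (1,3), (1,4), (1,5), (1,6), (1,7), (2,3), (2,6), (2,7), (3,6), (3,7), (4,6), (4,7), (5,6), (5,7). Each pair (i,j) satisfies i < j and arr[i] > arr[j].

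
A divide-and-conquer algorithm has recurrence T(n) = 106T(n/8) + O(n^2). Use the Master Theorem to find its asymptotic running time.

Master Theorem for T(n) = 106T(n/8) + O(n^2):

a = 106, b = 8, c = 2
log_b(a) = log_8(106) = 2.2426

Case 1: c = 2 < log_8(106) = 2.2426
T(n) = O(n^(log_8 106))

For T(n) = 106T(n/8) + O(n^2): log_8(106) = 2.2426. This is Case 1 of the Master Theorem (c < log_b(a), work dominated by leaves), giving O(n^(log_8 106)).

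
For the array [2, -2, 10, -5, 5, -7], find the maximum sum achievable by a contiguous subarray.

Using Kadane's algorithm on [2, -2, 10, -5, 5, -7]:

Scanning through the array:
Position 1 (value -2): max_ending_here = 0, max_so_far = 2
Position 2 (value 10): max_ending_here = 10, max_so_far = 10
Position 3 (value -5): max_ending_here = 5, max_so_far = 10
Position 4 (value 5): max_ending_here = 10, max_so_far = 10
Position 5 (value -7): max_ending_here = 3, max_so_far = 10

Maximum subarray: [2, -2, 10]
Maximum sum: 10

The maximum subarray is [2, -2, 10] with sum 10. This subarray runs from index 0 to index 2.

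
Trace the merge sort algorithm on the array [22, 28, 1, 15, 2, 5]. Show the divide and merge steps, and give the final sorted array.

Merge sort trace:

Split: [22, 28, 1, 15, 2, 5] -> [22, 28, 1] and [15, 2, 5]
  Split: [22, 28, 1] -> [22] and [28, 1]
    Split: [28, 1] -> [28] and [1]
    Merge: [28] + [1] -> [1, 28]
  Merge: [22] + [1, 28] -> [1, 22, 28]
  Split: [15, 2, 5] -> [15] and [2, 5]
    Split: [2, 5] -> [2] and [5]
    Merge: [2] + [5] -> [2, 5]
  Merge: [15] + [2, 5] -> [2, 5, 15]
Merge: [1, 22, 28] + [2, 5, 15] -> [1, 2, 5, 15, 22, 28]

Final sorted array: [1, 2, 5, 15, 22, 28]

The merge sort proceeds by recursively splitting the array and merging sorted halves.
After all merges, the sorted array is [1, 2, 5, 15, 22, 28].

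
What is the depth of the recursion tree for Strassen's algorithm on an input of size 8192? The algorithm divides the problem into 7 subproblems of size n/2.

For divide and conquer with division factor 2:

Problem sizes at each level:
Level 0: 8192
Level 1: 4096
Level 2: 2048
Level 3: 1024
Level 4: 512
Level 5: 256
Level 6: 128
Level 7: 64
Level 8: 32
Level 9: 16
Level 10: 8
Level 11: 4
Level 12: 2
Level 13: 1

The root is level 0 and the size-1 base case is level 13 (the tree spans levels 0 through 13, i.e. 14 levels counting the root), so the depth is the number of divisions: log_2(8192) = 13

The recursion tree depth is log_2(8192) = 13. At each level, the problem size is divided by 2, so it takes 13 divisions to reduce to a base case of size 1. The algorithm makes 7 recursive calls at each level.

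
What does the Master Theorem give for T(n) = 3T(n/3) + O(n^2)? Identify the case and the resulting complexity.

Master Theorem for T(n) = 3T(n/3) + O(n^2):

a = 3, b = 3, c = 2
log_b(a) = log_3(3) = 1.0000

Case 3: c = 2 > log_3(3) = 1.0000
T(n) = O(n^2) = O(n^2)

For T(n) = 3T(n/3) + O(n^2): log_3(3) = 1.0000. This is Case 3 of the Master Theorem (c > log_b(a), work dominated by root), giving O(n^2).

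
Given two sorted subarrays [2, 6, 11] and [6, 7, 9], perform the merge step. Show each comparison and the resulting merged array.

Merging process:

Compare 2 vs 6: take 2 from left. Merged: [2]
Compare 6 vs 6: take 6 from left. Merged: [2, 6]
Compare 11 vs 6: take 6 from right. Merged: [2, 6, 6]
Compare 11 vs 7: take 7 from right. Merged: [2, 6, 6, 7]
Compare 11 vs 9: take 9 from right. Merged: [2, 6, 6, 7, 9]
Append remaining from left: [11]. Merged: [2, 6, 6, 7, 9, 11]

Final merged array: [2, 6, 6, 7, 9, 11]
Total comparisons: 5

The merged array is [2, 6, 6, 7, 9, 11], requiring 5 comparisons. The merge step runs in O(n) time where n is the total number of elements.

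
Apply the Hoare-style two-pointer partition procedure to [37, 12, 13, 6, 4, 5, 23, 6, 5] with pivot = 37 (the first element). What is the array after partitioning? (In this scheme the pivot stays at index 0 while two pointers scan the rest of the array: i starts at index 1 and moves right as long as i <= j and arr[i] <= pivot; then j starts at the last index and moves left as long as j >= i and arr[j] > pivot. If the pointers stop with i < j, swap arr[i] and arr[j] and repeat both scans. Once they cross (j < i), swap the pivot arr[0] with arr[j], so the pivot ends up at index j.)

Hoare-style two-pointer partition with pivot = 37:

Initial array: [37, 12, 13, 6, 4, 5, 23, 6, 5]

Pointers start at i = 1, j = 8.
i ends at 9, j ends at 8: the pointers have crossed (j < i), so scanning stops.

Swap pivot arr[0] with arr[8] to place pivot at position 8: [5, 12, 13, 6, 4, 5, 23, 6, 37]
Pivot position: 8

After partitioning with pivot 37, the array becomes [5, 12, 13, 6, 4, 5, 23, 6, 37]. The pivot is placed at index 8. All elements to the left of the pivot are <= 37, and all elements to the right are > 37.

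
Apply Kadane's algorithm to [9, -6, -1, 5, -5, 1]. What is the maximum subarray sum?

Using Kadane's algorithm on [9, -6, -1, 5, -5, 1]:

Scanning through the array:
Position 1 (value -6): max_ending_here = 3, max_so_far = 9
Position 2 (value -1): max_ending_here = 2, max_so_far = 9
Position 3 (value 5): max_ending_here = 7, max_so_far = 9
Position 4 (value -5): max_ending_here = 2, max_so_far = 9
Position 5 (value 1): max_ending_here = 3, max_so_far = 9

Maximum subarray: [9]
Maximum sum: 9

The maximum subarray is [9] with sum 9. This subarray runs from index 0 to index 0.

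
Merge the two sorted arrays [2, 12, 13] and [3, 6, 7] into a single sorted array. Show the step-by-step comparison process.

Merging process:

Compare 2 vs 3: take 2 from left. Merged: [2]
Compare 12 vs 3: take 3 from right. Merged: [2, 3]
Compare 12 vs 6: take 6 from right. Merged: [2, 3, 6]
Compare 12 vs 7: take 7 from right. Merged: [2, 3, 6, 7]
Append remaining from left: [12, 13]. Merged: [2, 3, 6, 7, 12, 13]

Final merged array: [2, 3, 6, 7, 12, 13]
Total comparisons: 4

The merged array is [2, 3, 6, 7, 12, 13], requiring 4 comparisons. The merge step runs in O(n) time where n is the total number of elements.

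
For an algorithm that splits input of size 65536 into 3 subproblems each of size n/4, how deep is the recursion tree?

For divide and conquer with division factor 4:

Problem sizes at each level:
Level 0: 65536
Level 1: 16384
Level 2: 4096
Level 3: 1024
Level 4: 256
Level 5: 64
Level 6: 16
Level 7: 4
Level 8: 1

The root is level 0 and the size-1 base case is level 8 (the tree spans levels 0 through 8, i.e. 9 levels counting the root), so the depth is the number of divisions: log_4(65536) = 8

The recursion tree depth is log_4(65536) = 8. At each level, the problem size is divided by 4, so it takes 8 divisions to reduce to a base case of size 1. The algorithm makes 3 recursive calls at each level.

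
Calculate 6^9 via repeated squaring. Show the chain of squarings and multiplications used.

Computing 6^9 by squaring (build up from 6^1; each line after the first costs one multiplication):

6^1 = 6
6^2 = (6^1)^2 = 6^2 = 36
6^4 = (6^2)^2 = 36^2 = 1296
6^8 = (6^4)^2 = 1296^2 = 1679616
6^9 = 6 * 6^8 = 6 * 1679616 = 10077696

Result: 10077696
Multiplications needed: 4 (4 lines after 6^1)

6^9 = 10077696. Using exponentiation by squaring, this requires 4 multiplications. The key idea: if the exponent is even, square the half-power; if odd, multiply by the base once.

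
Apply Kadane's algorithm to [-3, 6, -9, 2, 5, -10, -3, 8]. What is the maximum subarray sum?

Using Kadane's algorithm on [-3, 6, -9, 2, 5, -10, -3, 8]:

Scanning through the array:
Position 1 (value 6): max_ending_here = 6, max_so_far = 6
Position 2 (value -9): max_ending_here = -3, max_so_far = 6
Position 3 (value 2): max_ending_here = 2, max_so_far = 6
Position 4 (value 5): max_ending_here = 7, max_so_far = 7
Position 5 (value -10): max_ending_here = -3, max_so_far = 7
Position 6 (value -3): max_ending_here = -3, max_so_far = 7
Position 7 (value 8): max_ending_here = 8, max_so_far = 8

Maximum subarray: [8]
Maximum sum: 8

The maximum subarray is [8] with sum 8. This subarray runs from index 7 to index 7.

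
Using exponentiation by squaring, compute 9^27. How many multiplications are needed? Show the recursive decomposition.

Computing 9^27 by squaring (build up from 9^1; each line after the first costs one multiplication):

9^1 = 9
9^2 = (9^1)^2 = 9^2 = 81
9^3 = 9 * 9^2 = 9 * 81 = 729
9^6 = (9^3)^2 = 729^2 = 531441
9^12 = (9^6)^2 = 531441^2 = 282429536481
9^13 = 9 * 9^12 = 9 * 282429536481 = 2541865828329
9^26 = (9^13)^2 = 2541865828329^2 = 6461081889226673298932241
9^27 = 9 * 9^26 = 9 * 6461081889226673298932241 = 58149737003040059690390169

Result: 58149737003040059690390169
Multiplications needed: 7 (7 lines after 9^1)

9^27 = 58149737003040059690390169. Using exponentiation by squaring, this requires 7 multiplications. The key idea: if the exponent is even, square the half-power; if odd, multiply by the base once.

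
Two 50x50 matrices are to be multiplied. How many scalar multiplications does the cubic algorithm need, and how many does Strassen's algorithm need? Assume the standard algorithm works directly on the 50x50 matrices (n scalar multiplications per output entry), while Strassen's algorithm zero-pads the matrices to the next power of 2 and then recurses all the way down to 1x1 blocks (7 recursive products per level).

Matrix multiplication for 50x50 matrices:

Strassen's algorithm requires power-of-2 dimensions. Pad 50x50 to 64x64 (next power of 2).

Standard algorithm: 50^3 = 125000 multiplications
Strassen's algorithm: 7^(log2(64)) = 7^6 = 117649 multiplications
Savings: 125000 - 117649 = 7351 multiplications

Standard: 125000 multiplications (50^3). Strassen: 117649 multiplications (7^6, after padding to 64x64). Strassen reduces 8 recursive multiplications to 7 at each level.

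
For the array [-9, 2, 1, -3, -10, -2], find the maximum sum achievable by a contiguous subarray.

Using Kadane's algorithm on [-9, 2, 1, -3, -10, -2]:

Scanning through the array:
Position 1 (value 2): max_ending_here = 2, max_so_far = 2
Position 2 (value 1): max_ending_here = 3, max_so_far = 3
Position 3 (value -3): max_ending_here = 0, max_so_far = 3
Position 4 (value -10): max_ending_here = -10, max_so_far = 3
Position 5 (value -2): max_ending_here = -2, max_so_far = 3

Maximum subarray: [2, 1]
Maximum sum: 3

The maximum subarray is [2, 1] with sum 3. This subarray runs from index 1 to index 2.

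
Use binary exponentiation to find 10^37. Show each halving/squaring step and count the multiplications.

Computing 10^37 by squaring (build up from 10^1; each line after the first costs one multiplication):

10^1 = 10
10^2 = (10^1)^2 = 10^2 = 100
10^4 = (10^2)^2 = 100^2 = 10000
10^8 = (10^4)^2 = 10000^2 = 100000000
10^9 = 10 * 10^8 = 10 * 100000000 = 1000000000
10^18 = (10^9)^2 = 1000000000^2 = 1000000000000000000
10^36 = (10^18)^2 = 1000000000000000000^2 = 1000000000000000000000000000000000000
10^37 = 10 * 10^36 = 10 * 1000000000000000000000000000000000000 = 10000000000000000000000000000000000000

Result: 10000000000000000000000000000000000000
Multiplications needed: 7 (7 lines after 10^1)

10^37 = 10000000000000000000000000000000000000. Using exponentiation by squaring, this requires 7 multiplications. The key idea: if the exponent is even, square the half-power; if odd, multiply by the base once.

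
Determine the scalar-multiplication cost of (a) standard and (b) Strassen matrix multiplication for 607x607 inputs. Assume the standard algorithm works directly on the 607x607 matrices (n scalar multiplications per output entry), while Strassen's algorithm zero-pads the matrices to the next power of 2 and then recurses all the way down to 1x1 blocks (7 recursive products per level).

Matrix multiplication for 607x607 matrices:

Strassen's algorithm requires power-of-2 dimensions. Pad 607x607 to 1024x1024 (next power of 2).

Standard algorithm: 607^3 = 223648543 multiplications
Strassen's algorithm: 7^(log2(1024)) = 7^10 = 282475249 multiplications
Difference: 223648543 - 282475249 = -58826706 (Strassen uses MORE here due to padding overhead — for small or just-over-power-of-2 n, padding can outweigh the per-level savings)

Standard: 223648543 multiplications (607^3). Strassen: 282475249 multiplications (7^10, after padding to 1024x1024). Strassen reduces 8 recursive multiplications to 7 at each level.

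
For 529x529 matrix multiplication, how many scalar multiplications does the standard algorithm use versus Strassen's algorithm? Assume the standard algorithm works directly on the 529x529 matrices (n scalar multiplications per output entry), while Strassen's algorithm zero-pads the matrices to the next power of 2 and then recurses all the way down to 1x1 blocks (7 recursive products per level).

Matrix multiplication for 529x529 matrices:

Strassen's algorithm requires power-of-2 dimensions. Pad 529x529 to 1024x1024 (next power of 2).

Standard algorithm: 529^3 = 148035889 multiplications
Strassen's algorithm: 7^(log2(1024)) = 7^10 = 282475249 multiplications
Difference: 148035889 - 282475249 = -134439360 (Strassen uses MORE here due to padding overhead — for small or just-over-power-of-2 n, padding can outweigh the per-level savings)

Standard: 148035889 multiplications (529^3). Strassen: 282475249 multiplications (7^10, after padding to 1024x1024). Strassen reduces 8 recursive multiplications to 7 at each level.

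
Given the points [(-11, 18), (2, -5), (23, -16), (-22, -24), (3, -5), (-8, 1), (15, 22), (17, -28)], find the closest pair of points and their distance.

Computing all pairwise distances among 8 points:

d((-11, 18), (2, -5)) = 26.4197
d((-11, 18), (23, -16)) = 48.0833
d((-11, 18), (-22, -24)) = 43.4166
d((-11, 18), (3, -5)) = 26.9258
d((-11, 18), (-8, 1)) = 17.2627
d((-11, 18), (15, 22)) = 26.3059
d((-11, 18), (17, -28)) = 53.8516
d((2, -5), (23, -16)) = 23.7065
d((2, -5), (-22, -24)) = 30.6105
d((2, -5), (3, -5)) = 1.0 <-- minimum
d((2, -5), (-8, 1)) = 11.6619
d((2, -5), (15, 22)) = 29.9666
d((2, -5), (17, -28)) = 27.4591
d((23, -16), (-22, -24)) = 45.7056
d((23, -16), (3, -5)) = 22.8254
d((23, -16), (-8, 1)) = 35.3553
d((23, -16), (15, 22)) = 38.833
d((23, -16), (17, -28)) = 13.4164
d((-22, -24), (3, -5)) = 31.4006
d((-22, -24), (-8, 1)) = 28.6531
d((-22, -24), (15, 22)) = 59.0339
d((-22, -24), (17, -28)) = 39.2046
d((3, -5), (-8, 1)) = 12.53
d((3, -5), (15, 22)) = 29.5466
d((3, -5), (17, -28)) = 26.9258
d((-8, 1), (15, 22)) = 31.1448
d((-8, 1), (17, -28)) = 38.2884
d((15, 22), (17, -28)) = 50.04

Closest pair: (2, -5) and (3, -5) with distance 1.0

The closest pair is (2, -5) and (3, -5) with Euclidean distance 1.0. For 8 points, brute-force pairwise comparison is shown above. For large n, the divide-and-conquer algorithm (sort by x, recurse on halves, check the dividing strip) achieves O(n log n).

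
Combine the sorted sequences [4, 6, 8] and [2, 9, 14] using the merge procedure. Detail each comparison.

Merging process:

Compare 4 vs 2: take 2 from right. Merged: [2]
Compare 4 vs 9: take 4 from left. Merged: [2, 4]
Compare 6 vs 9: take 6 from left. Merged: [2, 4, 6]
Compare 8 vs 9: take 8 from left. Merged: [2, 4, 6, 8]
Append remaining from right: [9, 14]. Merged: [2, 4, 6, 8, 9, 14]

Final merged array: [2, 4, 6, 8, 9, 14]
Total comparisons: 4

The merged array is [2, 4, 6, 8, 9, 14], requiring 4 comparisons. The merge step runs in O(n) time where n is the total number of elements.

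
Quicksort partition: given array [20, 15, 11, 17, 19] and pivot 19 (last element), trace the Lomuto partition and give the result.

Lomuto partition with pivot = 19:

Initial array: [20, 15, 11, 17, 19]

arr[0]=20 > 19: no swap
arr[1]=15 <= 19: swap with position 0, array becomes [15, 20, 11, 17, 19]
arr[2]=11 <= 19: swap with position 1, array becomes [15, 11, 20, 17, 19]
arr[3]=17 <= 19: swap with position 2, array becomes [15, 11, 17, 20, 19]

Place pivot at position 3: [15, 11, 17, 19, 20]
Pivot position: 3

After partitioning with pivot 19, the array becomes [15, 11, 17, 19, 20]. The pivot is placed at index 3. All elements to the left of the pivot are <= 19, and all elements to the right are > 19.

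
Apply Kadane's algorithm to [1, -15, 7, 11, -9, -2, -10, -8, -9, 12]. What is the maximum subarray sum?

Using Kadane's algorithm on [1, -15, 7, 11, -9, -2, -10, -8, -9, 12]:

Scanning through the array:
Position 1 (value -15): max_ending_here = -14, max_so_far = 1
Position 2 (value 7): max_ending_here = 7, max_so_far = 7
Position 3 (value 11): max_ending_here = 18, max_so_far = 18
Position 4 (value -9): max_ending_here = 9, max_so_far = 18
Position 5 (value -2): max_ending_here = 7, max_so_far = 18
Position 6 (value -10): max_ending_here = -3, max_so_far = 18
Position 7 (value -8): max_ending_here = -8, max_so_far = 18
Position 8 (value -9): max_ending_here = -9, max_so_far = 18
Position 9 (value 12): max_ending_here = 12, max_so_far = 18

Maximum subarray: [7, 11]
Maximum sum: 18

The maximum subarray is [7, 11] with sum 18. This subarray runs from index 2 to index 3.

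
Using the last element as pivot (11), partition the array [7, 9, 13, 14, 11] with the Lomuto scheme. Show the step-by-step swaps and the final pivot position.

Lomuto partition with pivot = 11:

Initial array: [7, 9, 13, 14, 11]

arr[0]=7 <= 11: swap with position 0, array becomes [7, 9, 13, 14, 11]
arr[1]=9 <= 11: swap with position 1, array becomes [7, 9, 13, 14, 11]
arr[2]=13 > 11: no swap
arr[3]=14 > 11: no swap

Place pivot at position 2: [7, 9, 11, 14, 13]
Pivot position: 2

After partitioning with pivot 11, the array becomes [7, 9, 11, 14, 13]. The pivot is placed at index 2. All elements to the left of the pivot are <= 11, and all elements to the right are > 11.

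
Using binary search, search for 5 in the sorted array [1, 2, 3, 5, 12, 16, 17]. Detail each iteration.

Binary search for 5 in [1, 2, 3, 5, 12, 16, 17]:

lo=0, hi=6, mid=3, arr[mid]=5 -> Found target at index 3!

Binary search finds 5 at index 3 after 1 comparisons. The search repeatedly halves the search space by comparing with the middle element.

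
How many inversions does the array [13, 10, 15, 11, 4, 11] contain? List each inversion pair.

Finding inversions in [13, 10, 15, 11, 4, 11]:

(0, 1): arr[0]=13 > arr[1]=10
(0, 3): arr[0]=13 > arr[3]=11
(0, 4): arr[0]=13 > arr[4]=4
(0, 5): arr[0]=13 > arr[5]=11
(1, 4): arr[1]=10 > arr[4]=4
(2, 3): arr[2]=15 > arr[3]=11
(2, 4): arr[2]=15 > arr[4]=4
(2, 5): arr[2]=15 > arr[5]=11
(3, 4): arr[3]=11 > arr[4]=4

Total inversions: 9

The array has 9 inversion(s): (0,1), (0,3), (0,4), (0,5), (1,4), (2,3), (2,4), (2,5), (3,4). Each pair (i,j) satisfies i < j and arr[i] > arr[j].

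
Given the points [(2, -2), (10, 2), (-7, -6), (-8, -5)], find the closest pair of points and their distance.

Computing all pairwise distances among 4 points:

d((2, -2), (10, 2)) = 8.9443
d((2, -2), (-7, -6)) = 9.8489
d((2, -2), (-8, -5)) = 10.4403
d((10, 2), (-7, -6)) = 18.7883
d((10, 2), (-8, -5)) = 19.3132
d((-7, -6), (-8, -5)) = 1.4142 <-- minimum

Closest pair: (-7, -6) and (-8, -5) with distance 1.4142

The closest pair is (-7, -6) and (-8, -5) with Euclidean distance 1.4142. For 4 points, brute-force pairwise comparison is shown above. For large n, the divide-and-conquer algorithm (sort by x, recurse on halves, check the dividing strip) achieves O(n log n).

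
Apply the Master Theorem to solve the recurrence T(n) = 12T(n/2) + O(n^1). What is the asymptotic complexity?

Master Theorem for T(n) = 12T(n/2) + O(n^1):

a = 12, b = 2, c = 1
log_b(a) = log_2(12) = 3.5850

Case 1: c = 1 < log_2(12) = 3.5850
T(n) = O(n^(log_2 12))

For T(n) = 12T(n/2) + O(n^1): log_2(12) = 3.5850. This is Case 1 of the Master Theorem (c < log_b(a), work dominated by leaves), giving O(n^(log_2 12)).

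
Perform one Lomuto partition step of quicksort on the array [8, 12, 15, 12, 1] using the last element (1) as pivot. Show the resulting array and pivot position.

Lomuto partition with pivot = 1:

Initial array: [8, 12, 15, 12, 1]

arr[0]=8 > 1: no swap
arr[1]=12 > 1: no swap
arr[2]=15 > 1: no swap
arr[3]=12 > 1: no swap

Place pivot at position 0: [1, 12, 15, 12, 8]
Pivot position: 0

After partitioning with pivot 1, the array becomes [1, 12, 15, 12, 8]. The pivot is placed at index 0. All elements to the left of the pivot are <= 1, and all elements to the right are > 1.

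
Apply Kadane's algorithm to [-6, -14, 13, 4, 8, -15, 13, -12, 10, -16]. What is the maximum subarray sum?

Using Kadane's algorithm on [-6, -14, 13, 4, 8, -15, 13, -12, 10, -16]:

Scanning through the array:
Position 1 (value -14): max_ending_here = -14, max_so_far = -6
Position 2 (value 13): max_ending_here = 13, max_so_far = 13
Position 3 (value 4): max_ending_here = 17, max_so_far = 17
Position 4 (value 8): max_ending_here = 25, max_so_far = 25
Position 5 (value -15): max_ending_here = 10, max_so_far = 25
Position 6 (value 13): max_ending_here = 23, max_so_far = 25
Position 7 (value -12): max_ending_here = 11, max_so_far = 25
Position 8 (value 10): max_ending_here = 21, max_so_far = 25
Position 9 (value -16): max_ending_here = 5, max_so_far = 25

Maximum subarray: [13, 4, 8]
Maximum sum: 25

The maximum subarray is [13, 4, 8] with sum 25. This subarray runs from index 2 to index 4.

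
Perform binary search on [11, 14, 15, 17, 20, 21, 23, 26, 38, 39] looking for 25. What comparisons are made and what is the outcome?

Binary search for 25 in [11, 14, 15, 17, 20, 21, 23, 26, 38, 39]:

lo=0, hi=9, mid=4, arr[mid]=20 -> 20 < 25, search right half
lo=5, hi=9, mid=7, arr[mid]=26 -> 26 > 25, search left half
lo=5, hi=6, mid=5, arr[mid]=21 -> 21 < 25, search right half
lo=6, hi=6, mid=6, arr[mid]=23 -> 23 < 25, search right half
lo=7 > hi=6, target 25 not found

Binary search determines that 25 is not in the array after 4 comparisons. The search space was exhausted without finding the target.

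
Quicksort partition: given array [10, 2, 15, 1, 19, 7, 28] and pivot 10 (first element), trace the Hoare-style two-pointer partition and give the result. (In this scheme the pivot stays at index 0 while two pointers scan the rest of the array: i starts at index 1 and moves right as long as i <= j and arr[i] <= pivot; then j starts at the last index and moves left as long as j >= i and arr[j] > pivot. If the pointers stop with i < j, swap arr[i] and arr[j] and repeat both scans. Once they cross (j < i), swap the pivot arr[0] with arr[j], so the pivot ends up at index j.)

Hoare-style two-pointer partition with pivot = 10:

Initial array: [10, 2, 15, 1, 19, 7, 28]

Pointers start at i = 1, j = 6.
i stops at index 2 (arr[2]=15 > 10), j stops at index 5 (arr[5]=7 <= 10): swap arr[2] and arr[5], array becomes [10, 2, 7, 1, 19, 15, 28]
i ends at 4, j ends at 3: the pointers have crossed (j < i), so scanning stops.

Swap pivot arr[0] with arr[3] to place pivot at position 3: [1, 2, 7, 10, 19, 15, 28]
Pivot position: 3

After partitioning with pivot 10, the array becomes [1, 2, 7, 10, 19, 15, 28]. The pivot is placed at index 3. All elements to the left of the pivot are <= 10, and all elements to the right are > 10.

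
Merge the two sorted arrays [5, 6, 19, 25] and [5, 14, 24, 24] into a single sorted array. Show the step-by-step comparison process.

Merging process:

Compare 5 vs 5: take 5 from left. Merged: [5]
Compare 6 vs 5: take 5 from right. Merged: [5, 5]
Compare 6 vs 14: take 6 from left. Merged: [5, 5, 6]
Compare 19 vs 14: take 14 from right. Merged: [5, 5, 6, 14]
Compare 19 vs 24: take 19 from left. Merged: [5, 5, 6, 14, 19]
Compare 25 vs 24: take 24 from right. Merged: [5, 5, 6, 14, 19, 24]
Compare 25 vs 24: take 24 from right. Merged: [5, 5, 6, 14, 19, 24, 24]
Append remaining from left: [25]. Merged: [5, 5, 6, 14, 19, 24, 24, 25]

Final merged array: [5, 5, 6, 14, 19, 24, 24, 25]
Total comparisons: 7

The merged array is [5, 5, 6, 14, 19, 24, 24, 25], requiring 7 comparisons. The merge step runs in O(n) time where n is the total number of elements.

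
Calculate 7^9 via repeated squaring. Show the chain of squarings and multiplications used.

Computing 7^9 by squaring (build up from 7^1; each line after the first costs one multiplication):

7^1 = 7
7^2 = (7^1)^2 = 7^2 = 49
7^4 = (7^2)^2 = 49^2 = 2401
7^8 = (7^4)^2 = 2401^2 = 5764801
7^9 = 7 * 7^8 = 7 * 5764801 = 40353607

Result: 40353607
Multiplications needed: 4 (4 lines after 7^1)

7^9 = 40353607. Using exponentiation by squaring, this requires 4 multiplications. The key idea: if the exponent is even, square the half-power; if odd, multiply by the base once.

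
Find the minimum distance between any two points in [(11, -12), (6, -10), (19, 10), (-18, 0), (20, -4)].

Computing all pairwise distances among 5 points:

d((11, -12), (6, -10)) = 5.3852 <-- minimum
d((11, -12), (19, 10)) = 23.4094
d((11, -12), (-18, 0)) = 31.3847
d((11, -12), (20, -4)) = 12.0416
d((6, -10), (19, 10)) = 23.8537
d((6, -10), (-18, 0)) = 26.0
d((6, -10), (20, -4)) = 15.2315
d((19, 10), (-18, 0)) = 38.3275
d((19, 10), (20, -4)) = 14.0357
d((-18, 0), (20, -4)) = 38.2099

Closest pair: (11, -12) and (6, -10) with distance 5.3852

The closest pair is (11, -12) and (6, -10) with Euclidean distance 5.3852. For 5 points, brute-force pairwise comparison is shown above. For large n, the divide-and-conquer algorithm (sort by x, recurse on halves, check the dividing strip) achieves O(n log n).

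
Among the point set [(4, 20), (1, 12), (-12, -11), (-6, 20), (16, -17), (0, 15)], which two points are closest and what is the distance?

Computing all pairwise distances among 6 points:

d((4, 20), (1, 12)) = 8.544
d((4, 20), (-12, -11)) = 34.8855
d((4, 20), (-6, 20)) = 10.0
d((4, 20), (16, -17)) = 38.8973
d((4, 20), (0, 15)) = 6.4031
d((1, 12), (-12, -11)) = 26.4197
d((1, 12), (-6, 20)) = 10.6301
d((1, 12), (16, -17)) = 32.6497
d((1, 12), (0, 15)) = 3.1623 <-- minimum
d((-12, -11), (-6, 20)) = 31.5753
d((-12, -11), (16, -17)) = 28.6356
d((-12, -11), (0, 15)) = 28.6356
d((-6, 20), (16, -17)) = 43.0465
d((-6, 20), (0, 15)) = 7.8102
d((16, -17), (0, 15)) = 35.7771

Closest pair: (1, 12) and (0, 15) with distance 3.1623

The closest pair is (1, 12) and (0, 15) with Euclidean distance 3.1623. For 6 points, brute-force pairwise comparison is shown above. For large n, the divide-and-conquer algorithm (sort by x, recurse on halves, check the dividing strip) achieves O(n log n).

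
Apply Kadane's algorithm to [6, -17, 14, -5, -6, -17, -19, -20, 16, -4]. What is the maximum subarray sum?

Using Kadane's algorithm on [6, -17, 14, -5, -6, -17, -19, -20, 16, -4]:

Scanning through the array:
Position 1 (value -17): max_ending_here = -11, max_so_far = 6
Position 2 (value 14): max_ending_here = 14, max_so_far = 14
Position 3 (value -5): max_ending_here = 9, max_so_far = 14
Position 4 (value -6): max_ending_here = 3, max_so_far = 14
Position 5 (value -17): max_ending_here = -14, max_so_far = 14
Position 6 (value -19): max_ending_here = -19, max_so_far = 14
Position 7 (value -20): max_ending_here = -20, max_so_far = 14
Position 8 (value 16): max_ending_here = 16, max_so_far = 16
Position 9 (value -4): max_ending_here = 12, max_so_far = 16

Maximum subarray: [16]
Maximum sum: 16

The maximum subarray is [16] with sum 16. This subarray runs from index 8 to index 8.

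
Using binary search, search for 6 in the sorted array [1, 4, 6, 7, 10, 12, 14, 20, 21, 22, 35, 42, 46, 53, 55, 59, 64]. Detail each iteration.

Binary search for 6 in [1, 4, 6, 7, 10, 12, 14, 20, 21, 22, 35, 42, 46, 53, 55, 59, 64]:

lo=0, hi=16, mid=8, arr[mid]=21 -> 21 > 6, search left half
lo=0, hi=7, mid=3, arr[mid]=7 -> 7 > 6, search left half
lo=0, hi=2, mid=1, arr[mid]=4 -> 4 < 6, search right half
lo=2, hi=2, mid=2, arr[mid]=6 -> Found target at index 2!

Binary search finds 6 at index 2 after 4 comparisons. The search repeatedly halves the search space by comparing with the middle element.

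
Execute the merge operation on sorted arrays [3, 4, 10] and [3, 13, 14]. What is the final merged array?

Merging process:

Compare 3 vs 3: take 3 from left. Merged: [3]
Compare 4 vs 3: take 3 from right. Merged: [3, 3]
Compare 4 vs 13: take 4 from left. Merged: [3, 3, 4]
Compare 10 vs 13: take 10 from left. Merged: [3, 3, 4, 10]
Append remaining from right: [13, 14]. Merged: [3, 3, 4, 10, 13, 14]

Final merged array: [3, 3, 4, 10, 13, 14]
Total comparisons: 4

The merged array is [3, 3, 4, 10, 13, 14], requiring 4 comparisons. The merge step runs in O(n) time where n is the total number of elements.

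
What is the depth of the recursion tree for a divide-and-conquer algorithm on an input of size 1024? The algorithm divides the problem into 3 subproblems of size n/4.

For divide and conquer with division factor 4:

Problem sizes at each level:
Level 0: 1024
Level 1: 256
Level 2: 64
Level 3: 16
Level 4: 4
Level 5: 1

The root is level 0 and the size-1 base case is level 5 (the tree spans levels 0 through 5, i.e. 6 levels counting the root), so the depth is the number of divisions: log_4(1024) = 5

The recursion tree depth is log_4(1024) = 5. At each level, the problem size is divided by 4, so it takes 5 divisions to reduce to a base case of size 1. The algorithm makes 3 recursive calls at each level.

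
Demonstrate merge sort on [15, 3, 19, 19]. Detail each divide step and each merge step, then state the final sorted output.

Merge sort trace:

Split: [15, 3, 19, 19] -> [15, 3] and [19, 19]
  Split: [15, 3] -> [15] and [3]
  Merge: [15] + [3] -> [3, 15]
  Split: [19, 19] -> [19] and [19]
  Merge: [19] + [19] -> [19, 19]
Merge: [3, 15] + [19, 19] -> [3, 15, 19, 19]

Final sorted array: [3, 15, 19, 19]

The merge sort proceeds by recursively splitting the array and merging sorted halves.
After all merges, the sorted array is [3, 15, 19, 19].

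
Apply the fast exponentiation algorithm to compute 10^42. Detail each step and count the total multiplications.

Computing 10^42 by squaring (build up from 10^1; each line after the first costs one multiplication):

10^1 = 10
10^2 = (10^1)^2 = 10^2 = 100
10^4 = (10^2)^2 = 100^2 = 10000
10^5 = 10 * 10^4 = 10 * 10000 = 100000
10^10 = (10^5)^2 = 100000^2 = 10000000000
10^20 = (10^10)^2 = 10000000000^2 = 100000000000000000000
10^21 = 10 * 10^20 = 10 * 100000000000000000000 = 1000000000000000000000
10^42 = (10^21)^2 = 1000000000000000000000^2 = 1000000000000000000000000000000000000000000

Result: 1000000000000000000000000000000000000000000
Multiplications needed: 7 (7 lines after 10^1)

10^42 = 1000000000000000000000000000000000000000000. Using exponentiation by squaring, this requires 7 multiplications. The key idea: if the exponent is even, square the half-power; if odd, multiply by the base once.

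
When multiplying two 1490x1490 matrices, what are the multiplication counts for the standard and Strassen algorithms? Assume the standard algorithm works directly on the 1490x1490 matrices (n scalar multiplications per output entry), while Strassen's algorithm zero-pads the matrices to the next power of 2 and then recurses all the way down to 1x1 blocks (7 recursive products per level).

Matrix multiplication for 1490x1490 matrices:

Strassen's algorithm requires power-of-2 dimensions. Pad 1490x1490 to 2048x2048 (next power of 2).

Standard algorithm: 1490^3 = 3307949000 multiplications
Strassen's algorithm: 7^(log2(2048)) = 7^11 = 1977326743 multiplications
Savings: 3307949000 - 1977326743 = 1330622257 multiplications

Standard: 3307949000 multiplications (1490^3). Strassen: 1977326743 multiplications (7^11, after padding to 2048x2048). Strassen reduces 8 recursive multiplications to 7 at each level.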